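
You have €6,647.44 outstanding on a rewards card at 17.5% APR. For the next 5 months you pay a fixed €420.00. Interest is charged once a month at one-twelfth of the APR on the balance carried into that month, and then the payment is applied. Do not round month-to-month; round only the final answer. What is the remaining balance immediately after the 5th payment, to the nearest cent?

Monthly rate r = 17.5%/12 = 1.45833% = 0.0145833.
Each month: B ← B·(1+r) − €420.00.
Month 1: interest €96.94; balance after payment €6,324.38.
Month 2: interest €92.23; balance after payment €5,996.61.
Month 3: interest €87.45; balance after payment €5,664.06.
Month 4: interest €82.60; balance after payment €5,326.66.
Month 5: interest €77.68; balance after payment €4,984.34.

€4,984.34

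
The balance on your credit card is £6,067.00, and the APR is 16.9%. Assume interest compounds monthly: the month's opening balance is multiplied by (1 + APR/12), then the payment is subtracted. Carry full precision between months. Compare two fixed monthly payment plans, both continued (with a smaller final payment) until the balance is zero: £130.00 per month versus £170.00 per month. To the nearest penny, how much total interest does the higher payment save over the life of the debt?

Monthly rate r = 16.9%/12 = 1.40833% = 0.0140833.
At £130.00/mo: n = ⌈−ln(1 − rB₀/P)/ln(1+r)⌉ = 77 payments (last £73.77); total interest = total paid − £6,067.00 = £3,886.77.
At £170.00/mo: 50 payments (last £159.44); total interest £2,422.44.
Interest saved = £3,886.77 − £2,422.44 = £1,464.33.

£1,464.33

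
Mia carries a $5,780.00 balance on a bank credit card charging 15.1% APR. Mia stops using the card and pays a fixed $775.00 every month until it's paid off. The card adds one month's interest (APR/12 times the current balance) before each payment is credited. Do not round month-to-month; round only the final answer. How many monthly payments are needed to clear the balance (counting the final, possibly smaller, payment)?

8 payments

Monthly rate r = 15.1%/12 = 1.25833% = 0.0125833.
Recurrence: B ← B·(1+r) − $775.00.
Month 1: interest $72.73; balance after payment $5,077.73.
Month 2: interest $63.89; balance after payment $4,366.63.
Closed form: n = −ln(1 − rB₀/P)/ln(1+r) = −ln(0.90615)/ln(1.01258) ≈ 7.881, so the balance reaches zero during payment 8.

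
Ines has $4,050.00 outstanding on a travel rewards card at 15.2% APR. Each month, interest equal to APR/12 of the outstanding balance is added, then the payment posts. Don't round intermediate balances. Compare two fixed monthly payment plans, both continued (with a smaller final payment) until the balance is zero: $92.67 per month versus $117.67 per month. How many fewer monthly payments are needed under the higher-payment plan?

Monthly rate r = 15.2%/12 = 1.26667% = 0.0126667.
At $92.67/mo: n = ⌈−ln(1 − rB₀/P)/ln(1+r)⌉ = 65 payments (last $6.76); total interest = total paid − $4,050.00 = $1,887.64.
At $117.67/mo: 46 payments (last $58.32); total interest $1,303.47.
Payments saved = 65 − 46 = 19.

19 fewer payments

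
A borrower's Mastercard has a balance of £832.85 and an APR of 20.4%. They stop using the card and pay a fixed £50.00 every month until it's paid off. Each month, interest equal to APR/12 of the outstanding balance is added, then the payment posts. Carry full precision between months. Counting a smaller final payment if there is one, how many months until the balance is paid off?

20 months

Monthly rate r = 20.4%/12 = 1.7% = 0.017.
Recurrence: B ← B·(1+r) − £50.00.
Month 1: interest £14.16; balance after payment £797.01.
Month 2: interest £13.55; balance after payment £760.56.
Closed form: n = −ln(1 − rB₀/P)/ln(1+r) = −ln(0.71683)/ln(1.017) ≈ 19.749, so the balance reaches zero during payment 20.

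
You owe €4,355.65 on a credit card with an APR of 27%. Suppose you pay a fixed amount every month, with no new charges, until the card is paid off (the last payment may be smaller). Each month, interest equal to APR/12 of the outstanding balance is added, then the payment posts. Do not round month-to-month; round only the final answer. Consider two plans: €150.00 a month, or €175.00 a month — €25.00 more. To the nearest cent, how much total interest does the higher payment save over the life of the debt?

€685.07

Monthly rate r = 27%/12 = 2.25% = 0.0225.
At €150.00/mo: n = ⌈−ln(1 − rB₀/P)/ln(1+r)⌉ = 48 payments (last €92.44); total interest = total paid − €4,355.65 = €2,786.79.
At €175.00/mo: 37 payments (last €157.37); total interest €2,101.72.
Interest saved = €2,786.79 − €2,101.72 = €685.07.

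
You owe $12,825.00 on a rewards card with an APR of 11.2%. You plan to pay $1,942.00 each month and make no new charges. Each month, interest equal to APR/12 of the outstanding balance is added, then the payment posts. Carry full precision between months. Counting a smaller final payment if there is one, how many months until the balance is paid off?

7 payments

Monthly rate r = 11.2%/12 = 0.933333% = 0.00933333.
Recurrence: B ← B·(1+r) − $1,942.00.
Month 1: interest $119.70; balance after payment $11,002.70.
Month 2: interest $102.69; balance after payment $9,163.39.
Closed form: n = −ln(1 − rB₀/P)/ln(1+r) = −ln(0.93836)/ln(1.00933) ≈ 6.848, so the balance reaches zero during payment 7.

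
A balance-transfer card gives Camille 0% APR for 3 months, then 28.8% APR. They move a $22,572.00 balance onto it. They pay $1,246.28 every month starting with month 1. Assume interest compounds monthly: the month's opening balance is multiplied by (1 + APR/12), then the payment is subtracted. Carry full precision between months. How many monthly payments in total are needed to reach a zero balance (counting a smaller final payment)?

Promo months 1–3 at r₀ = 0%/12 = 0; months 4+ at r₁ = 28.8%/12 = 0.024.
After month 3 (no interest yet): B = $22,572.00 − 3·$1,246.28 = $18,833.16.
Then at r₁ with $1,246.28/mo: n₂ = −ln(1 − r₁·B/P)/ln(1+r₁) ≈ 18.99 → 19 more payments.

22 payments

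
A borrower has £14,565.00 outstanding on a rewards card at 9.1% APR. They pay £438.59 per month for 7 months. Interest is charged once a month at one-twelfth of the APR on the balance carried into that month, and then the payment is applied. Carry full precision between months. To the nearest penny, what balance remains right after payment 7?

£12,215.11

Monthly rate r = 9.1%/12 = 0.758333% = 0.00758333.
Each month: B ← B·(1+r) − £438.59.
Month 1: interest £110.45; balance after payment £14,236.86.
Month 2: interest £107.96; balance after payment £13,906.23.
Month 3: interest £105.46; balance after payment £13,573.10.
Month 4: interest £102.93; balance after payment £13,237.44.
Month 5: interest £100.38; balance after payment £12,899.23.
Month 6: interest £97.82; balance after payment £12,558.46.
Month 7: interest £95.24; balance after payment £12,215.11.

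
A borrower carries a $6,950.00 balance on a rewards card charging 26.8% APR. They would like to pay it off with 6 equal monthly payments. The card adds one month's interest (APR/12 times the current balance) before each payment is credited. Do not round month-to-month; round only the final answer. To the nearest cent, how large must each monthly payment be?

$1,250.54

Monthly rate r = 26.8%/12 = 2.23333% = 0.0223333.
Level-payment amortization: P = B₀·r / (1 − (1+r)^(−n)) = 6950.00·0.0223333 / (1 − 1.02233^(−6)).
Denominator 1 − (1+r)^(−6) = 0.12411947.
P = 155.217 / 0.12411947 ≈ 1250.54.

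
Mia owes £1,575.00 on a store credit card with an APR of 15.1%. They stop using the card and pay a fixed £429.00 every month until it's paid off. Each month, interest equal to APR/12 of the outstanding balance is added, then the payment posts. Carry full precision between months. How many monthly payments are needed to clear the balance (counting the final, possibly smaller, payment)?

Monthly rate r = 15.1%/12 = 1.25833% = 0.0125833.
Recurrence: B ← B·(1+r) − £429.00.
Month 1: interest £19.82; balance after payment £1,165.82.
Month 2: interest £14.67; balance after payment £751.49.
Month 3: interest £9.46; balance after payment £331.94.
Month 4: interest £4.18; balance after payment £0.00.

4 months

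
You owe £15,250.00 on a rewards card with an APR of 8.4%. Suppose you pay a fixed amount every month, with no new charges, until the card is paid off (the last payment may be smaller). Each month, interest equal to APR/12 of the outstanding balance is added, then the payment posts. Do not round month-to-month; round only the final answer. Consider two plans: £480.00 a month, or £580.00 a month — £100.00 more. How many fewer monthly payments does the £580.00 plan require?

Monthly rate r = 8.4%/12 = 0.7% = 0.007.
At £480.00/mo: n = ⌈−ln(1 − rB₀/P)/ln(1+r)⌉ = 37 payments (last £28.69); total interest = total paid − £15,250.00 = £2,058.69.
At £580.00/mo: 30 payments (last £92.69); total interest £1,662.69.
Payments saved = 37 − 30 = 7.

7 fewer payments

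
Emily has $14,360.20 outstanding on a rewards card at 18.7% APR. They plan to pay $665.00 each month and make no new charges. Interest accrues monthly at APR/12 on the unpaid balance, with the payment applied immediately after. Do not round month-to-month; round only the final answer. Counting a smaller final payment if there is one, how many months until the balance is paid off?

Monthly rate r = 18.7%/12 = 1.55833% = 0.0155833.
Recurrence: B ← B·(1+r) − $665.00.
Month 1: interest $223.78; balance after payment $13,918.98.
Month 2: interest $216.90; balance after payment $13,470.88.
Closed form: n = −ln(1 − rB₀/P)/ln(1+r) = −ln(0.66349)/ln(1.01558) ≈ 26.530, so the balance reaches zero during payment 27.

27 months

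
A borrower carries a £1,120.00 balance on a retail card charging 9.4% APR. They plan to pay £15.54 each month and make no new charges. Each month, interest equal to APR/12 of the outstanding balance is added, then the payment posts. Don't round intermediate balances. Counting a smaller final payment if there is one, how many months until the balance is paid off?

107 payments

Monthly rate r = 9.4%/12 = 0.783333% = 0.00783333.
Recurrence: B ← B·(1+r) − £15.54.
Month 1: interest £8.77; balance after payment £1,113.23.
Month 2: interest £8.72; balance after payment £1,106.41.
Closed form: n = −ln(1 − rB₀/P)/ln(1+r) = −ln(0.43544)/ln(1.00783) ≈ 106.552, so the balance reaches zero during payment 107.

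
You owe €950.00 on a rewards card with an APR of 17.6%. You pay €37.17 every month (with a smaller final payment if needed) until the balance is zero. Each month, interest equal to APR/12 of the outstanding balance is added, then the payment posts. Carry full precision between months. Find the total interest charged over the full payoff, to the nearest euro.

Monthly rate r = 17.6%/12 = 1.46667% = 0.0146667.
Payoff takes n = ⌈−ln(1 − rB₀/P)/ln(1+r)⌉ = ⌈32.264⌉ = 33 payments; the last is €9.87.
Total paid = 32·€37.17 + €9.87 = €1,199.31.
Total interest = total paid − principal = €1,199.31 − €950.00 = €249.31.

€249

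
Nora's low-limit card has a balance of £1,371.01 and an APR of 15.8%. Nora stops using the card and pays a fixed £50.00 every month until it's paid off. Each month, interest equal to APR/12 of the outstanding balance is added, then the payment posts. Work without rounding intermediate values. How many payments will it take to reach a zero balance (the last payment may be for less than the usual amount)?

Monthly rate r = 15.8%/12 = 1.31667% = 0.0131667.
Recurrence: B ← B·(1+r) − £50.00.
Month 1: interest £18.05; balance after payment £1,339.06.
Month 2: interest £17.63; balance after payment £1,306.69.
Closed form: n = −ln(1 − rB₀/P)/ln(1+r) = −ln(0.63897)/ln(1.01317) ≈ 34.241, so the balance reaches zero during payment 35.

35 payments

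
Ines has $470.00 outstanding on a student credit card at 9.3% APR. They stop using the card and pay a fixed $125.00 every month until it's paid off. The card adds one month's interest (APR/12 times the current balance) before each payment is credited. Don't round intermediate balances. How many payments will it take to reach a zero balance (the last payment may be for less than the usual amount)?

4 months

Monthly rate r = 9.3%/12 = 0.775% = 0.00775.
Recurrence: B ← B·(1+r) − $125.00.
Month 1: interest $3.64; balance after payment $348.64.
Month 2: interest $2.70; balance after payment $226.34.
Month 3: interest $1.75; balance after payment $103.10.
Month 4: interest $0.80; balance after payment $0.00.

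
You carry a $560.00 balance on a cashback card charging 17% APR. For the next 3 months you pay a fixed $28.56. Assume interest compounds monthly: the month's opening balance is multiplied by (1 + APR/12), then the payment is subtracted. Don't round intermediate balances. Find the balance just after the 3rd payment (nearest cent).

$497.24

Monthly rate r = 17%/12 = 1.41667% = 0.0141667.
Each month: B ← B·(1+r) − $28.56.
Month 1: interest $7.93; balance after payment $539.37.
Month 2: interest $7.64; balance after payment $518.45.
Month 3: interest $7.34; balance after payment $497.24.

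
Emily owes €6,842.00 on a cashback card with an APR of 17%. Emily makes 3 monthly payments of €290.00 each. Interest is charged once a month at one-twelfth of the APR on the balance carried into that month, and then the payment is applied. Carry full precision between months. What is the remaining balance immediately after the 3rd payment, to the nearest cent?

Monthly rate r = 17%/12 = 1.41667% = 0.0141667.
Each month: B ← B·(1+r) − €290.00.
Month 1: interest €96.93; balance after payment €6,648.93.
Month 2: interest €94.19; balance after payment €6,453.12.
Month 3: interest €91.42; balance after payment €6,254.54.

€6,254.54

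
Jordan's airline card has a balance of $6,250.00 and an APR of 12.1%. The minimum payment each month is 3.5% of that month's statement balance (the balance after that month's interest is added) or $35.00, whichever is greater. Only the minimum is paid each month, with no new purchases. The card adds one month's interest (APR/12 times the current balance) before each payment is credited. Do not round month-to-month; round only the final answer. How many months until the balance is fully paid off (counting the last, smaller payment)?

Monthly rate r = 12.1%/12 = 1.00833% = 0.0100833.
While 3.5% of the post-interest balance exceeds $35.00, each month B ← (B·(1+r))·(1 − 0.035), i.e. B shrinks by the factor (1+r)·0.965 = 0.97473.
This holds for months 1–72. Entering month 73 the balance is $989.84; 3.5% of the post-interest balance is now below $35.00, so the flat $35.00 minimum applies from here.
From month 73 a fixed $35.00 at rate r clears $989.84 in 34 more payments. Total: 72 + 34 = 106 months.

106 months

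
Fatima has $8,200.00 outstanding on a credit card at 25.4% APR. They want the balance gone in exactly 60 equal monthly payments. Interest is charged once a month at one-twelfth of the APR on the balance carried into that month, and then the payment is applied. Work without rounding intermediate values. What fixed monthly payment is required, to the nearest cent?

Monthly rate r = 25.4%/12 = 2.11667% = 0.0211667.
Level-payment amortization: P = B₀·r / (1 − (1+r)^(−n)) = 8200.00·0.0211667 / (1 − 1.02117^(−60)).
Denominator 1 − (1+r)^(−60) = 0.715421423.
P = 173.567 / 0.715421423 ≈ 242.61.

$242.61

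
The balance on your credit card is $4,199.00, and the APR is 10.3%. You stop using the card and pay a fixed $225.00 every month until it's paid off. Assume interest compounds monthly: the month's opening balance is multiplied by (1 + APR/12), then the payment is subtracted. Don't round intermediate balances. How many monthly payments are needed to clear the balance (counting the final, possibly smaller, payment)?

21 months

Monthly rate r = 10.3%/12 = 0.858333% = 0.00858333.
Recurrence: B ← B·(1+r) − $225.00.
Month 1: interest $36.04; balance after payment $4,010.04.
Month 2: interest $34.42; balance after payment $3,819.46.
Closed form: n = −ln(1 − rB₀/P)/ln(1+r) = −ln(0.83982)/ln(1.00858) ≈ 20.426, so the balance reaches zero during payment 21.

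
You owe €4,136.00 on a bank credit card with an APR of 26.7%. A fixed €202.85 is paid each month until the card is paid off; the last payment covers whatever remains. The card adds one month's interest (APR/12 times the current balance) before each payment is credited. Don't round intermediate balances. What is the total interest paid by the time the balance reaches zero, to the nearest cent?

Monthly rate r = 26.7%/12 = 2.225% = 0.02225.
Payoff takes n = ⌈−ln(1 − rB₀/P)/ln(1+r)⌉ = ⌈27.471⌉ = 28 payments; the last is €96.05.
Total paid = 27·€202.85 + €96.05 = €5,573.00.
Total interest = total paid − principal = €5,573.00 − €4,136.00 = €1,437.00.

€1,437.00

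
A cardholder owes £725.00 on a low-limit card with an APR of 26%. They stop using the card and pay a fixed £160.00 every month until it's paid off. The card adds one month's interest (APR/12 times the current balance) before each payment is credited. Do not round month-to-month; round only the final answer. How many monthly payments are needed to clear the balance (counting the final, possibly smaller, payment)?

Monthly rate r = 26%/12 = 2.16667% = 0.0216667.
Recurrence: B ← B·(1+r) − £160.00.
Month 1: interest £15.71; balance after payment £580.71.
Month 2: interest £12.58; balance after payment £433.29.
Month 3: interest £9.39; balance after payment £282.68.
Month 4: interest £6.12; balance after payment £128.80.
Month 5: interest £2.79; balance after payment £0.00.

5 payments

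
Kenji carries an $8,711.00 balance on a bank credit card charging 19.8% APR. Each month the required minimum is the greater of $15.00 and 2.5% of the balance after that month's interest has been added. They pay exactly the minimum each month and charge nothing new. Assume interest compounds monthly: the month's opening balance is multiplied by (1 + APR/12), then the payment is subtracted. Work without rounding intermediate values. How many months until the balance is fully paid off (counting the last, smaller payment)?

Monthly rate r = 19.8%/12 = 1.65% = 0.0165.
While 2.5% of the post-interest balance exceeds $15.00, each month B ← (B·(1+r))·(1 − 0.025), i.e. B shrinks by the factor (1+r)·0.975 = 0.99109.
This holds for months 1–301. Entering month 302 the balance is $588.54; 2.5% of the post-interest balance is now below $15.00, so the flat $15.00 minimum applies from here.
From month 302 a fixed $15.00 at rate r clears $588.54 in 64 more payments. Total: 301 + 64 = 365 months.

365 months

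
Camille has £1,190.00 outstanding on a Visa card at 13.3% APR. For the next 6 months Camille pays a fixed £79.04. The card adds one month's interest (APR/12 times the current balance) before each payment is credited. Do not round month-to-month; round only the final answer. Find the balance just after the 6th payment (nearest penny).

£783.78

Monthly rate r = 13.3%/12 = 1.10833% = 0.0110833.
Each month: B ← B·(1+r) − £79.04.
Month 1: interest £13.19; balance after payment £1,124.15.
Month 2: interest £12.46; balance after payment £1,057.57.
Month 3: interest £11.72; balance after payment £990.25.
Month 4: interest £10.98; balance after payment £922.19.
Month 5: interest £10.22; balance after payment £853.37.
Month 6: interest £9.46; balance after payment £783.78.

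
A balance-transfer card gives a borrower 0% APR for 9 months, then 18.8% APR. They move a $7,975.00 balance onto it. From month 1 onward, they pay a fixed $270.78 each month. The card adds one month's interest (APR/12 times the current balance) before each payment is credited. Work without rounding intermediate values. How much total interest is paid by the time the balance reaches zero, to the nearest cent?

$1,190.70

Promo months 1–9 at r₀ = 0%/12 = 0; months 10+ at r₁ = 18.8%/12 = 0.0156667.
After month 9 (no interest yet): B = $7,975.00 − 9·$270.78 = $5,537.98.
Then at r₁ with $270.78/mo: n₂ = −ln(1 − r₁·B/P)/ln(1+r₁) ≈ 24.85 → 25 more payments.
Total paid = 33·$270.78 + $229.96 = $9,165.70; interest = $9,165.70 − $7,975.00 = $1,190.70.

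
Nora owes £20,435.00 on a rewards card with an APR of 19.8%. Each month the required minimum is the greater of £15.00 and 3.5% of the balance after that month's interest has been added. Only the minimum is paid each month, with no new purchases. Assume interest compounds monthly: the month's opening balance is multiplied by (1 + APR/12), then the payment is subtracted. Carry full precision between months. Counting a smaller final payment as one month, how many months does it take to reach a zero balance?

Monthly rate r = 19.8%/12 = 1.65% = 0.0165.
While 3.5% of the post-interest balance exceeds £15.00, each month B ← (B·(1+r))·(1 − 0.035), i.e. B shrinks by the factor (1+r)·0.965 = 0.98092.
This holds for months 1–202. Entering month 203 the balance is £417.43; 3.5% of the post-interest balance is now below £15.00, so the flat £15.00 minimum applies from here.
From month 203 a fixed £15.00 at rate r clears £417.43 in 38 more payments. Total: 202 + 38 = 240 months.

240 months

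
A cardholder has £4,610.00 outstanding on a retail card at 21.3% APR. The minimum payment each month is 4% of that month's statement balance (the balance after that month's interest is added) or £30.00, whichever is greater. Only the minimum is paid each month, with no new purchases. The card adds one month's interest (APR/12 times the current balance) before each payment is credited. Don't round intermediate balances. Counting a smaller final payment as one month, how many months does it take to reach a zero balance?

112 months

Monthly rate r = 21.3%/12 = 1.775% = 0.01775.
While 4% of the post-interest balance exceeds £30.00, each month B ← (B·(1+r))·(1 − 0.04), i.e. B shrinks by the factor (1+r)·0.96 = 0.97704.
This holds for months 1–79. Entering month 80 the balance is £735.83; 4% of the post-interest balance is now below £30.00, so the flat £30.00 minimum applies from here.
From month 80 a fixed £30.00 at rate r clears £735.83 in 33 more payments. Total: 79 + 33 = 112 months.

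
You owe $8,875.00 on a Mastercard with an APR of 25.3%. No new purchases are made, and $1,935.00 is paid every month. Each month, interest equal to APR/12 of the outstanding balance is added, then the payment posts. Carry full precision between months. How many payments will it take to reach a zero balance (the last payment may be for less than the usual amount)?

Monthly rate r = 25.3%/12 = 2.10833% = 0.0210833.
Recurrence: B ← B·(1+r) − $1,935.00.
Month 1: interest $187.11; balance after payment $7,127.11.
Month 2: interest $150.26; balance after payment $5,342.38.
Month 3: interest $112.64; balance after payment $3,520.01.
Month 4: interest $74.21; balance after payment $1,659.23.
Month 5: interest $34.98; balance after payment $0.00.

5 payments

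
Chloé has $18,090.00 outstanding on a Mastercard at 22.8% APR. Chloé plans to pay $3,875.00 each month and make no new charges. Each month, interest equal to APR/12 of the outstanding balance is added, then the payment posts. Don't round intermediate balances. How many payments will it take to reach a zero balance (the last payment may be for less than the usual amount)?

Monthly rate r = 22.8%/12 = 1.9% = 0.019.
Recurrence: B ← B·(1+r) − $3,875.00.
Month 1: interest $343.71; balance after payment $14,558.71.
Month 2: interest $276.62; balance after payment $10,960.33.
Month 3: interest $208.25; balance after payment $7,293.57.
Month 4: interest $138.58; balance after payment $3,557.15.
Month 5: interest $67.59; balance after payment $0.00.

5 months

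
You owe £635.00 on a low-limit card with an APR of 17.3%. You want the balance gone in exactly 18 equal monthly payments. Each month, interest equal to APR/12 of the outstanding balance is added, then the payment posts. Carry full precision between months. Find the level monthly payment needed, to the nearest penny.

£40.31

Monthly rate r = 17.3%/12 = 1.44167% = 0.0144167.
Level-payment amortization: P = B₀·r / (1 − (1+r)^(−n)) = 635.00·0.0144167 / (1 − 1.01442^(−18)).
Denominator 1 − (1+r)^(−18) = 0.227132166.
P = 9.15458 / 0.227132166 ≈ 40.31.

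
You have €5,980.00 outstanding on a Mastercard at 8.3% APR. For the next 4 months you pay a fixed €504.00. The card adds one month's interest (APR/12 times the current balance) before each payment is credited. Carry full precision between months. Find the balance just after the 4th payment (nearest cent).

Monthly rate r = 8.3%/12 = 0.691667% = 0.00691667.
Each month: B ← B·(1+r) − €504.00.
Month 1: interest €41.36; balance after payment €5,517.36.
Month 2: interest €38.16; balance after payment €5,051.52.
Month 3: interest €34.94; balance after payment €4,582.46.
Month 4: interest €31.70; balance after payment €4,110.16.

€4,110.16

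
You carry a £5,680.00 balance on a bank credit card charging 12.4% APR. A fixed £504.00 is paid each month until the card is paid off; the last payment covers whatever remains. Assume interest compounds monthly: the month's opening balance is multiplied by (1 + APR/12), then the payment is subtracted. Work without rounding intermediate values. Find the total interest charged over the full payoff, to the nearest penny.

Monthly rate r = 12.4%/12 = 1.03333% = 0.0103333.
Payoff takes n = ⌈−ln(1 − rB₀/P)/ln(1+r)⌉ = ⌈12.044⌉ = 13 payments; the last is £22.14.
Total paid = 12·£504.00 + £22.14 = £6,070.14.
Total interest = total paid − principal = £6,070.14 − £5,680.00 = £390.14.

£390.14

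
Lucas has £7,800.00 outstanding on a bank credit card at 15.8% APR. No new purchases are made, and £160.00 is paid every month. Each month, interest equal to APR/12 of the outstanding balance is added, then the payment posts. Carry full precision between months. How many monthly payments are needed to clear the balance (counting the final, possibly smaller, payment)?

Monthly rate r = 15.8%/12 = 1.31667% = 0.0131667.
Recurrence: B ← B·(1+r) − £160.00.
Month 1: interest £102.70; balance after payment £7,742.70.
Month 2: interest £101.95; balance after payment £7,684.65.
Closed form: n = −ln(1 − rB₀/P)/ln(1+r) = −ln(0.35813)/ln(1.01317) ≈ 78.503, so the balance reaches zero during payment 79.

79 months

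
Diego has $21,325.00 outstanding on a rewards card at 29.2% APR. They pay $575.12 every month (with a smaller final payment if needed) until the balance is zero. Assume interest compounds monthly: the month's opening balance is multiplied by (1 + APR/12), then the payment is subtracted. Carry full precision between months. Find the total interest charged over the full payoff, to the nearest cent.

$34,304.68

Monthly rate r = 29.2%/12 = 2.43333% = 0.0243333.
Payoff takes n = ⌈−ln(1 − rB₀/P)/ln(1+r)⌉ = ⌈96.725⌉ = 97 payments; the last is $418.16.
Total paid = 96·$575.12 + $418.16 = $55,629.68.
Total interest = total paid − principal = $55,629.68 − $21,325.00 = $34,304.68.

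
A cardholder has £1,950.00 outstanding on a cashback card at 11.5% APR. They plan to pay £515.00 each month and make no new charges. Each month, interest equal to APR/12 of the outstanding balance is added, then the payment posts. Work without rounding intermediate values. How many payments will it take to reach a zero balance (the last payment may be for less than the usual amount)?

Monthly rate r = 11.5%/12 = 0.958333% = 0.00958333.
Recurrence: B ← B·(1+r) − £515.00.
Month 1: interest £18.69; balance after payment £1,453.69.
Month 2: interest £13.93; balance after payment £952.62.
Month 3: interest £9.13; balance after payment £446.75.
Month 4: interest £4.28; balance after payment £0.00.

4 payments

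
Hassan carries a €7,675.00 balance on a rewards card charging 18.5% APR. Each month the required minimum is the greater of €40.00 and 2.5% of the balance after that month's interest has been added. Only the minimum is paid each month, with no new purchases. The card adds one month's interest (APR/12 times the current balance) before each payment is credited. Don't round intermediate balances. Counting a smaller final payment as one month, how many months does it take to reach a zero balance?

220 months

Monthly rate r = 18.5%/12 = 1.54167% = 0.0154167.
While 2.5% of the post-interest balance exceeds €40.00, each month B ← (B·(1+r))·(1 − 0.025), i.e. B shrinks by the factor (1+r)·0.975 = 0.99003.
This holds for months 1–159. Entering month 160 the balance is €1,560.46; 2.5% of the post-interest balance is now below €40.00, so the flat €40.00 minimum applies from here.
From month 160 a fixed €40.00 at rate r clears €1,560.46 in 61 more payments. Total: 159 + 61 = 220 months.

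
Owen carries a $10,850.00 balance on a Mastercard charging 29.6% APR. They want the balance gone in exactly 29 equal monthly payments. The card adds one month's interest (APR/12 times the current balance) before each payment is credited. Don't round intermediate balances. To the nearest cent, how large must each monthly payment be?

$528.18

Monthly rate r = 29.6%/12 = 2.46667% = 0.0246667.
Level-payment amortization: P = B₀·r / (1 − (1+r)^(−n)) = 10850.00·0.0246667 / (1 − 1.02467^(−29)).
Denominator 1 − (1+r)^(−29) = 0.506707679.
P = 267.633 / 0.506707679 ≈ 528.18.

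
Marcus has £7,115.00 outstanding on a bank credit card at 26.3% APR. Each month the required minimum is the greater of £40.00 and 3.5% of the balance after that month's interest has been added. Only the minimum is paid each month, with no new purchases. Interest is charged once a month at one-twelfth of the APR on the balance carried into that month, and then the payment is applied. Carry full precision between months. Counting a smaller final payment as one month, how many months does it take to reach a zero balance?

Monthly rate r = 26.3%/12 = 2.19167% = 0.0219167.
While 3.5% of the post-interest balance exceeds £40.00, each month B ← (B·(1+r))·(1 − 0.035), i.e. B shrinks by the factor (1+r)·0.965 = 0.98615.
This holds for months 1–133. Entering month 134 the balance is £1,113.18; 3.5% of the post-interest balance is now below £40.00, so the flat £40.00 minimum applies from here.
From month 134 a fixed £40.00 at rate r clears £1,113.18 in 44 more payments. Total: 133 + 44 = 177 months.

177 months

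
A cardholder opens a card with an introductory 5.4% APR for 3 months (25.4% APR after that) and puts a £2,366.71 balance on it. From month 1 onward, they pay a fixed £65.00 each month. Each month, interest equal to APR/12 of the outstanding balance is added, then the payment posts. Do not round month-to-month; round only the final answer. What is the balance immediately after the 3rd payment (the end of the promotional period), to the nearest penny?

Promo months 1–3 at r₀ = 5.4%/12 = 0.0045; months 4+ at r₁ = 25.4%/12 = 0.0211667.
After month 3: iterate B ← B·(1+r₀) − £65.00 for 3 months → £2,202.93.

£2,202.93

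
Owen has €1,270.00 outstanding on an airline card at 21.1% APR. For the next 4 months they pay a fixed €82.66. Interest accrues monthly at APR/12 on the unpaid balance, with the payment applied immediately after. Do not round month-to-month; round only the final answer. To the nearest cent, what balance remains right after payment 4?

€1,022.24

Monthly rate r = 21.1%/12 = 1.75833% = 0.0175833.
Each month: B ← B·(1+r) − €82.66.
Month 1: interest €22.33; balance after payment €1,209.67.
Month 2: interest €21.27; balance after payment €1,148.28.
Month 3: interest €20.19; balance after payment €1,085.81.
Month 4: interest €19.09; balance after payment €1,022.24.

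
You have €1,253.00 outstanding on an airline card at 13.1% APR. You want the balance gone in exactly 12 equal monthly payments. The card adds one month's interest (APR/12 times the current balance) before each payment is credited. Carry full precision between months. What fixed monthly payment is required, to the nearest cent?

€111.97

Monthly rate r = 13.1%/12 = 1.09167% = 0.0109167.
Level-payment amortization: P = B₀·r / (1 − (1+r)^(−n)) = 1253.00·0.0109167 / (1 − 1.01092^(−12)).
Denominator 1 − (1+r)^(−12) = 0.122159285.
P = 13.6786 / 0.122159285 ≈ 111.97.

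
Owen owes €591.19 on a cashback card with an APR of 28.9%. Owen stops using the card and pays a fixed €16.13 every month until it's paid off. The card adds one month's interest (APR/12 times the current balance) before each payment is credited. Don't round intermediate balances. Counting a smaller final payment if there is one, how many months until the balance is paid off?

91 payments

Monthly rate r = 28.9%/12 = 2.40833% = 0.0240833.
Recurrence: B ← B·(1+r) − €16.13.
Month 1: interest €14.24; balance after payment €589.30.
Month 2: interest €14.19; balance after payment €587.36.
Closed form: n = −ln(1 − rB₀/P)/ln(1+r) = −ln(0.11731)/ln(1.02408) ≈ 90.048, so the balance reaches zero during payment 91.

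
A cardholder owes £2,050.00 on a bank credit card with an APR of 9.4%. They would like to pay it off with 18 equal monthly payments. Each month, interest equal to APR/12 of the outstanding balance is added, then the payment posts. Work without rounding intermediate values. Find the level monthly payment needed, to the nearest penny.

£122.55

Monthly rate r = 9.4%/12 = 0.783333% = 0.00783333.
Level-payment amortization: P = B₀·r / (1 − (1+r)^(−n)) = 2050.00·0.00783333 / (1 − 1.00783^(−18)).
Denominator 1 − (1+r)^(−18) = 0.131033424.
P = 16.0583 / 0.131033424 ≈ 122.55.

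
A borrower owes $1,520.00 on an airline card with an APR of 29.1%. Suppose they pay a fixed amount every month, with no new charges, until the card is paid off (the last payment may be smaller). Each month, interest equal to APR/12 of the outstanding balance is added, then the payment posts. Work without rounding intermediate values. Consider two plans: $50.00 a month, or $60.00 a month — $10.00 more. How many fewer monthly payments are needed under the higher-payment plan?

16 fewer payments

Monthly rate r = 29.1%/12 = 2.425% = 0.02425.
At $50.00/mo: n = ⌈−ln(1 − rB₀/P)/ln(1+r)⌉ = 56 payments (last $38.77); total interest = total paid − $1,520.00 = $1,268.77.
At $60.00/mo: 40 payments (last $46.00); total interest $866.00.
Payments saved = 56 − 40 = 16.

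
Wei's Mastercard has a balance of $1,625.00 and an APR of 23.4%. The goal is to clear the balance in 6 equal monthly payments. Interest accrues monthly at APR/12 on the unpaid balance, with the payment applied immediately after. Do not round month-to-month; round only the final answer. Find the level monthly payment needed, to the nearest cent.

Monthly rate r = 23.4%/12 = 1.95% = 0.0195.
Level-payment amortization: P = B₀·r / (1 − (1+r)^(−n)) = 1625.00·0.0195 / (1 − 1.0195^(−6)).
Denominator 1 − (1+r)^(−6) = 0.109412451.
P = 31.6875 / 0.109412451 ≈ 289.62.

$289.62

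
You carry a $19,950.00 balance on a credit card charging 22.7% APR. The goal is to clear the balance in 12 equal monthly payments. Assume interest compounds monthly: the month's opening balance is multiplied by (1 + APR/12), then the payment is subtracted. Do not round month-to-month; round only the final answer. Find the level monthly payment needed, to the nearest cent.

Monthly rate r = 22.7%/12 = 1.89167% = 0.0189167.
Level-payment amortization: P = B₀·r / (1 − (1+r)^(−n)) = 19950.00·0.0189167 / (1 − 1.01892^(−12)).
Denominator 1 − (1+r)^(−12) = 0.201387679.
P = 377.387 / 0.201387679 ≈ 1873.94.

$1,873.94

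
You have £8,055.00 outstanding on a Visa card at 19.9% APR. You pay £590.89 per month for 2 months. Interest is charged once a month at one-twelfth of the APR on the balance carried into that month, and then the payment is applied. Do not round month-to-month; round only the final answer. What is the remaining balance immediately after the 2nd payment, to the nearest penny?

£7,132.79

Monthly rate r = 19.9%/12 = 1.65833% = 0.0165833.
Each month: B ← B·(1+r) − £590.89.
Month 1: interest £133.58; balance after payment £7,597.69.
Month 2: interest £126.00; balance after payment £7,132.79.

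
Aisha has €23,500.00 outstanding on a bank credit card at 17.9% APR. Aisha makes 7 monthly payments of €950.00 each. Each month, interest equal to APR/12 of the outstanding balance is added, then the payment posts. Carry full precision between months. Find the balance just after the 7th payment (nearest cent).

€19,111.27

Monthly rate r = 17.9%/12 = 1.49167% = 0.0149167.
Each month: B ← B·(1+r) − €950.00.
Month 1: interest €350.54; balance after payment €22,900.54.
Month 2: interest €341.60; balance after payment €22,292.14.
Month 3: interest €332.52; balance after payment €21,674.67.
Month 4: interest €323.31; balance after payment €21,047.98.
Month 5: interest €313.97; balance after payment €20,411.95.
Month 6: interest €304.48; balance after payment €19,766.42.
Month 7: interest €294.85; balance after payment €19,111.27.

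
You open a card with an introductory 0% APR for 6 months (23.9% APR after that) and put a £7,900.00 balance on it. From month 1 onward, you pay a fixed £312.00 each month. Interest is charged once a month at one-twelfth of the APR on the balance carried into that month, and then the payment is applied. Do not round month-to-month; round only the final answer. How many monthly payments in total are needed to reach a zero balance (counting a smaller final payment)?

Promo months 1–6 at r₀ = 0%/12 = 0; months 7+ at r₁ = 23.9%/12 = 0.0199167.
After month 6 (no interest yet): B = £7,900.00 − 6·£312.00 = £6,028.00.
Then at r₁ with £312.00/mo: n₂ = −ln(1 − r₁·B/P)/ln(1+r₁) ≈ 24.63 → 25 more payments.

31 payments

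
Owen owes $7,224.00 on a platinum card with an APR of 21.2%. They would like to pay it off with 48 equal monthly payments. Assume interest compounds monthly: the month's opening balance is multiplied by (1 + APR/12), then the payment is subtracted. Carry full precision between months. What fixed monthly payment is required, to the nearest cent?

Monthly rate r = 21.2%/12 = 1.76667% = 0.0176667.
Level-payment amortization: P = B₀·r / (1 − (1+r)^(−n)) = 7224.00·0.0176667 / (1 − 1.01767^(−48)).
Denominator 1 − (1+r)^(−48) = 0.568546874.
P = 127.624 / 0.568546874 ≈ 224.47.

$224.47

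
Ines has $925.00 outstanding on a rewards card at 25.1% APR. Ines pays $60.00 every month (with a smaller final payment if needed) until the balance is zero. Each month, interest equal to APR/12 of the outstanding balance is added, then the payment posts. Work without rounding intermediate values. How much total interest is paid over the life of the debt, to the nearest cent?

Monthly rate r = 25.1%/12 = 2.09167% = 0.0209167.
Payoff takes n = ⌈−ln(1 − rB₀/P)/ln(1+r)⌉ = ⌈18.806⌉ = 19 payments; the last is $48.44.
Total paid = 18·$60.00 + $48.44 = $1,128.44.
Total interest = total paid − principal = $1,128.44 − $925.00 = $203.44.

$203.44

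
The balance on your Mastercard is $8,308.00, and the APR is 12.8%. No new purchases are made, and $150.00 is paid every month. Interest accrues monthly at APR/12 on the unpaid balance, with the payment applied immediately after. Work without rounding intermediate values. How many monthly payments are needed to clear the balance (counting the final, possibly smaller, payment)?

85 payments

Monthly rate r = 12.8%/12 = 1.06667% = 0.0106667.
Recurrence: B ← B·(1+r) − $150.00.
Month 1: interest $88.62; balance after payment $8,246.62.
Month 2: interest $87.96; balance after payment $8,184.58.
Closed form: n = −ln(1 − rB₀/P)/ln(1+r) = −ln(0.40921)/ln(1.01067) ≈ 84.214, so the balance reaches zero during payment 85.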